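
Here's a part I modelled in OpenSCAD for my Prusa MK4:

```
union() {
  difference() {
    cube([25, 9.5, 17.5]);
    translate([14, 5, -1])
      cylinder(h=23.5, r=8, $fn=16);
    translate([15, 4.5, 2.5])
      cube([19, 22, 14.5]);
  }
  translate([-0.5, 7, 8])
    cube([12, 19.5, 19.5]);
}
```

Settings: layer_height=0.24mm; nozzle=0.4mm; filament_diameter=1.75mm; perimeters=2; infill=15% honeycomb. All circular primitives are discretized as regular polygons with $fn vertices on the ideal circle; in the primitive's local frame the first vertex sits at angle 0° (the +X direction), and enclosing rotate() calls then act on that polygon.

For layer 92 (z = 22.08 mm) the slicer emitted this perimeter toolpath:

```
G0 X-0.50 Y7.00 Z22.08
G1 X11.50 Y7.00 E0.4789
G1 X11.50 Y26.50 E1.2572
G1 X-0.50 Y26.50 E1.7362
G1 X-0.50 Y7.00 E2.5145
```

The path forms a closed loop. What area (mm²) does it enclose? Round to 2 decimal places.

Apply the shoelace formula to the sequence of (X, Y) vertices; enclosed area = 234.00 mm².

234.00 mm²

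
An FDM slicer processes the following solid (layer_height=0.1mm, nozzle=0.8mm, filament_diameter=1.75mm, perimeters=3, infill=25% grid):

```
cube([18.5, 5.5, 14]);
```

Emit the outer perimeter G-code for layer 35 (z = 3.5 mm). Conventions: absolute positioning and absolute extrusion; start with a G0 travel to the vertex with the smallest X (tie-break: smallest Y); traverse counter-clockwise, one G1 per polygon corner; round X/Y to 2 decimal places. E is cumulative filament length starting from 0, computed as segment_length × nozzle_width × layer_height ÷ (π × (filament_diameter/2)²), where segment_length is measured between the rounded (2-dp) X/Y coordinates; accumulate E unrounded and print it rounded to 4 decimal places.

G0 X0.00 Y0.00 Z3.50
G1 X18.50 Y0.00 E0.6153
G1 X18.50 Y5.50 E0.7982
G1 X0.00 Y5.50 E1.4136
G1 X0.00 Y0.00 E1.5965

At z = 3.5 mm: the cube is present — its section is the full 18.5×5.5 rectangle. The outline is a single polygon with 4 vertices. Extrusion per mm of travel: 0.8 × 0.1 / (π × 0.875²) = 0.033260. Accumulating E over each segment gives final E = 1.5965.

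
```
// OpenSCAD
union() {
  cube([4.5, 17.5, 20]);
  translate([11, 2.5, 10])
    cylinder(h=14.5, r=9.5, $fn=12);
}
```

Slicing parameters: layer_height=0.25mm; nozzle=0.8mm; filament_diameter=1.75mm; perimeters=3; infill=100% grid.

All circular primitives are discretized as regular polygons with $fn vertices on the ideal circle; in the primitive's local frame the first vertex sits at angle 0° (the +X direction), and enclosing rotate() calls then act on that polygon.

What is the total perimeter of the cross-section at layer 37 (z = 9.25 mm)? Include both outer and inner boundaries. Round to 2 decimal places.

At z = 9.25 mm: the cube is present — its section is the full 4.5×17.5 rectangle (perimeter 44.00 mm); the cylinder at (11, 2.5) is absent (z outside [10, 24.5]); Taking the union: only the 4.5×17.5 cube is present, so the union is just that shape — boundary = 44.00 mm. Overall, the cross-section is a single solid region. Total boundary length (outer) = 44.00 mm.

44.00 mm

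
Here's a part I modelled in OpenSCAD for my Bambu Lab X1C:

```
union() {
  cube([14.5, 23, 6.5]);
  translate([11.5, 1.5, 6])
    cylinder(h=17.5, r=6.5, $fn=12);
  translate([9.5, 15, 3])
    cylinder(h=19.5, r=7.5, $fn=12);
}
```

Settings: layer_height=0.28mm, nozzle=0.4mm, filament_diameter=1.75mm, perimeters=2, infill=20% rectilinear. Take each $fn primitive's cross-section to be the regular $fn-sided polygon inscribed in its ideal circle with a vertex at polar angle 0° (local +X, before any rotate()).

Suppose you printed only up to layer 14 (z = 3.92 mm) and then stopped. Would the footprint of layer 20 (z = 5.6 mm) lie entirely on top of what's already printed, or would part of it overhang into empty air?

entirely on top

Compare the two slices. At z = 3.92: the cube (footprint 14.5×23) is included at this height (area 333.50 mm²); the cylinder at (11.5, 1.5) is not intersected at this z (z outside [6, 23.5]); the cylinder at (9.5, 15): section is a regular 12-gon, circumradius r=7.5 (area = (12/2)·7.500²·sin(360°/12) = 168.75 mm²); Merging all regions: the regions partially overlap — summed areas 502.25 mm² minus the doubly-counted overlap 151.53 mm² gives 350.72 mm² — area = 350.72 mm². At z = 5.6: the 14.5×23 cube contributes its full rectangle (area 333.50 mm²); the cylinder at (11.5, 1.5) is not intersected at this z (z outside [6, 23.5]); the cylinder at (9.5, 15): section is a regular 12-gon, circumradius r=7.5 (area = (12/2)·7.500²·sin(360°/12) = 168.75 mm²); Taking the union: the regions partially overlap — summed areas 502.25 mm² minus the doubly-counted overlap 151.53 mm² gives 350.72 mm² — area = 350.72 mm². Checking containment: the cross-section at z = 5.6 is a subset of the cross-section at z = 3.92.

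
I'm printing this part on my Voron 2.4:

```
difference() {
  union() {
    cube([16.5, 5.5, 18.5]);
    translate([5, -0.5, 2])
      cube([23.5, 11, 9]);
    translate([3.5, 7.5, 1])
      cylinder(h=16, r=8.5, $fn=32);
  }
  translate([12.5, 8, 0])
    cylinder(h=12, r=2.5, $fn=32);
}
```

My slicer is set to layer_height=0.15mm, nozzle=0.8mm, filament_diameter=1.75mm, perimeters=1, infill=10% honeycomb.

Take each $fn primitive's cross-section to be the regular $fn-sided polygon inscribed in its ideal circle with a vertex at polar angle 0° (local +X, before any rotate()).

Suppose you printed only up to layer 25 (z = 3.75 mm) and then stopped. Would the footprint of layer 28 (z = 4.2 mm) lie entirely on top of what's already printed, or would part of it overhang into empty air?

entirely on top

Compare the two slices. At z = 3.75: the 16.5×5.5 cube contributes its full rectangle (area 90.75 mm²); the cube at (5, -0.5) is present — its section is the full 23.5×11 rectangle (area 258.50 mm²); the cylinder at (3.5, 7.5): section is a regular 32-gon, circumradius r=8.5 (area = (32/2)·8.500²·sin(360°/32) = 225.52 mm²); Combining (union): the regions partially overlap — summed areas 574.77 mm² minus the doubly-counted overlap 154.62 mm² gives 420.15 mm² — area = 420.15 mm²; the r=2.5 cylinder at (12.5, 8) gives a regular 32-gon of circumradius 2.5 (constant along its height) (area = (32/2)·2.500²·sin(360°/32) = 19.51 mm²); After the difference (first − rest): starting from the result so far (420.15 mm²), the r=2.5 cylinder at (12.5, 8) lies inside it touching the edge (removes its full 19.51 mm²) — area = 400.64 mm². At z = 4.2: the cube (footprint 16.5×5.5) is included at this height (area 90.75 mm²); the cube at (5, -0.5) is present — its section is the full 23.5×11 rectangle (area 258.50 mm²); the cylinder at (3.5, 7.5): section is a regular 32-gon, circumradius r=8.5 (area = (32/2)·8.500²·sin(360°/32) = 225.52 mm²); Merging all regions: the regions partially overlap — summed areas 574.77 mm² minus the doubly-counted overlap 154.62 mm² gives 420.15 mm² — area = 420.15 mm²; the r=2.5 cylinder at (12.5, 8) contributes a regular 32-gon of circumradius 2.5 (area = (32/2)·2.500²·sin(360°/32) = 19.51 mm²); After the difference (first − rest): starting from that combined region (420.15 mm²), the r=2.5 cylinder at (12.5, 8) lies inside it touching the edge (removes its full 19.51 mm²) — area = 400.64 mm². Checking containment: the cross-section at z = 4.2 is a subset of the cross-section at z = 3.75.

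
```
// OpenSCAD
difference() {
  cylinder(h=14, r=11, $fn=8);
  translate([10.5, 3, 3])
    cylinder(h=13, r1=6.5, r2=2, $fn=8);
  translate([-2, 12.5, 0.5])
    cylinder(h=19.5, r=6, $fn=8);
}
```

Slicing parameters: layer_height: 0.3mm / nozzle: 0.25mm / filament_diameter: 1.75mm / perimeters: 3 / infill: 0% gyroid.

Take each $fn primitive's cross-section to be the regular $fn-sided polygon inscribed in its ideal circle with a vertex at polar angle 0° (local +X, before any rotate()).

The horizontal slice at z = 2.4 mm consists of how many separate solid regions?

At z = 2.4 mm: the r=11 cylinder contributes a regular 8-gon of circumradius 11; the cone at (10.5, 3) is absent (z outside [3, 16]); the cylinder at (-2, 12.5): section is a regular 8-gon, circumradius r=6; After the difference (first − rest): starting from the r=11 cylinder, the r=6 cylinder at (-2, 12.5) partially overlaps it — only the 22.20 mm² overlap (of its 101.82 mm²) is removed, clipping the outline — 1 connected region. The result has 1 disconnected region.

1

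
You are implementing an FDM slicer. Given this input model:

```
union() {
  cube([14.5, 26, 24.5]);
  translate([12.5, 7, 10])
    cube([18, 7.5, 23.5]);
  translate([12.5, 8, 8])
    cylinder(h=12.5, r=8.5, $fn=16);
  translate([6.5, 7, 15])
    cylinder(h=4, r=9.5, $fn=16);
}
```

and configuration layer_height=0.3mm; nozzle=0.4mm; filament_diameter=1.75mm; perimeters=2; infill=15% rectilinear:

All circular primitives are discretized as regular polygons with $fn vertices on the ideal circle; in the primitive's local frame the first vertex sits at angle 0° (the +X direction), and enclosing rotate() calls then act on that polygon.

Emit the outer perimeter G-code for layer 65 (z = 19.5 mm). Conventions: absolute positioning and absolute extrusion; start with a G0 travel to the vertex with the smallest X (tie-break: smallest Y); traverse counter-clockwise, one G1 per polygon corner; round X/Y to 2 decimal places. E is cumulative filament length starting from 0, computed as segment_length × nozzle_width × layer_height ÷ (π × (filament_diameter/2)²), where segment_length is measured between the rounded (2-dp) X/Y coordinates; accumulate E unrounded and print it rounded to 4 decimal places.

G0 X0.00 Y0.00 Z19.50
G1 X9.99 Y0.00 E0.4984
G1 X12.50 Y-0.50 E0.6261
G1 X15.75 Y0.15 E0.7914
G1 X18.51 Y1.99 E0.9569
G1 X20.35 Y4.75 E1.1224
G1 X20.80 Y7.00 E1.2369
G1 X30.50 Y7.00 E1.7208
G1 X30.50 Y14.50 E2.0950
G1 X17.78 Y14.50 E2.7296
G1 X15.75 Y15.85 E2.8512
G1 X14.50 Y16.10 E2.9148
G1 X14.50 Y26.00 E3.4088
G1 X0.00 Y26.00 E4.1322
G1 X0.00 Y0.00 E5.4293

At z = 19.5 mm: the cube (footprint 14.5×26) is included at this height; the cube at (12.5, 7) is present — its section is the full 18×7.5 rectangle; the cylinder at (12.5, 8): section is a regular 16-gon, circumradius r=8.5; the cylinder at (6.5, 7) does not reach this height (z outside [15, 19]); Taking the union: the regions partially overlap (shared area 199.44 mm²), so overlapping operands fuse into one piece — 1 connected region. The outline is a single polygon with 14 vertices. Extrusion per mm of travel: 0.4 × 0.3 / (π × 0.875²) = 0.049890. Accumulating E over each segment gives final E = 5.4293.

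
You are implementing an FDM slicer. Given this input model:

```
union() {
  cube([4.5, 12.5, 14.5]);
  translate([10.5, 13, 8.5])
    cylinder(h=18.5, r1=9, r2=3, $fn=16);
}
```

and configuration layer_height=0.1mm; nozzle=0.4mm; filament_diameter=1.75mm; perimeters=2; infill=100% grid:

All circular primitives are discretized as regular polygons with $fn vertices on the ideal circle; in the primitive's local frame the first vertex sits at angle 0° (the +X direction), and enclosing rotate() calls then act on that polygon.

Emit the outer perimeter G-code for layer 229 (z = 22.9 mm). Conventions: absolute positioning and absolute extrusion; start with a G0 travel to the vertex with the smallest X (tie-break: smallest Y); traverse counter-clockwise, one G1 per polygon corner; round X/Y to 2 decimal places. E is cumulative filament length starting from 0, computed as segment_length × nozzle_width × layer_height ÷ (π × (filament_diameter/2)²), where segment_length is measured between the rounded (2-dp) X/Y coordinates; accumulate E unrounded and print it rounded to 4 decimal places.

G0 X6.17 Y13.00 Z22.90
G1 X6.50 Y11.34 E0.0281
G1 X7.44 Y9.94 E0.0562
G1 X8.84 Y9.00 E0.0842
G1 X10.50 Y8.67 E0.1124
G1 X12.16 Y9.00 E0.1405
G1 X13.56 Y9.94 E0.1686
G1 X14.50 Y11.34 E0.1966
G1 X14.83 Y13.00 E0.2248
G1 X14.50 Y14.66 E0.2529
G1 X13.56 Y16.06 E0.2809
G1 X12.16 Y17.00 E0.3090
G1 X10.50 Y17.33 E0.3371
G1 X8.84 Y17.00 E0.3653
G1 X7.44 Y16.06 E0.3933
G1 X6.50 Y14.66 E0.4214
G1 X6.17 Y13.00 E0.4495

At z = 22.9 mm: the cube does not reach this height (z outside [0, 14.5]); the cone at (10.5, 13) (r1=9→r2=3) has section circumradius 4.330 here — a regular 16-gon; Taking the union: only the cone at (10.5, 13) is present, so the union is just that shape — 1 connected region. The outline is a single polygon with 16 vertices. Extrusion per mm of travel: 0.4 × 0.1 / (π × 0.875²) = 0.016630. Accumulating E over each segment gives final E = 0.4495.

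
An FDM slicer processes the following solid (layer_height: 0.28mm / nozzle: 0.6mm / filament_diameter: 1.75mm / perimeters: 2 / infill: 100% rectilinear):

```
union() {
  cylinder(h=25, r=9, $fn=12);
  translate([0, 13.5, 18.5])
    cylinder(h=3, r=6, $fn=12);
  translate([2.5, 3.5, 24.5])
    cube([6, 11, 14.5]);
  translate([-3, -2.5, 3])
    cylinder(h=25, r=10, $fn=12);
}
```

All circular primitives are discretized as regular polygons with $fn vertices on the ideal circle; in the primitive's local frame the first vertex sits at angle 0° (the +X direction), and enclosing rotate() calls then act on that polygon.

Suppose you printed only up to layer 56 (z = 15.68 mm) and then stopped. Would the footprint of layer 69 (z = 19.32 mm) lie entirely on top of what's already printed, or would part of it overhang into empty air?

Compare the two slices. At z = 15.68: the r=9 cylinder contributes a regular 12-gon of circumradius 9 (area = (12/2)·9.000²·sin(360°/12) = 243.00 mm²); the cylinder at (0, 13.5) does not reach this height (z outside [18.5, 21.5]); the cube at (2.5, 3.5) does not reach this height (z outside [24.5, 39]); the r=10 cylinder at (-3, -2.5) contributes a regular 12-gon of circumradius 10 (area = (12/2)·10.000²·sin(360°/12) = 300.00 mm²); Merging all regions: the regions partially overlap — summed areas 543.00 mm² minus the doubly-counted overlap 197.05 mm² gives 345.95 mm² — area = 345.95 mm². At z = 19.32: the r=9 cylinder contributes a regular 12-gon of circumradius 9 (area = (12/2)·9.000²·sin(360°/12) = 243.00 mm²); the r=6 cylinder at (0, 13.5) contributes a regular 12-gon of circumradius 6 (area = (12/2)·6.000²·sin(360°/12) = 108.00 mm²); the cube at (2.5, 3.5) does not reach this height (z outside [24.5, 39]); the r=10 cylinder at (-3, -2.5) contributes a regular 12-gon of circumradius 10 (area = (12/2)·10.000²·sin(360°/12) = 300.00 mm²); Combining (union): the regions partially overlap — summed areas 651.00 mm² minus the doubly-counted overlap 201.25 mm² gives 449.75 mm² — area = 449.75 mm². Checking containment: at z = 19.32 the cross-section extends beyond the z = 15.68 cross-section by about 103.80 mm².

part overhangs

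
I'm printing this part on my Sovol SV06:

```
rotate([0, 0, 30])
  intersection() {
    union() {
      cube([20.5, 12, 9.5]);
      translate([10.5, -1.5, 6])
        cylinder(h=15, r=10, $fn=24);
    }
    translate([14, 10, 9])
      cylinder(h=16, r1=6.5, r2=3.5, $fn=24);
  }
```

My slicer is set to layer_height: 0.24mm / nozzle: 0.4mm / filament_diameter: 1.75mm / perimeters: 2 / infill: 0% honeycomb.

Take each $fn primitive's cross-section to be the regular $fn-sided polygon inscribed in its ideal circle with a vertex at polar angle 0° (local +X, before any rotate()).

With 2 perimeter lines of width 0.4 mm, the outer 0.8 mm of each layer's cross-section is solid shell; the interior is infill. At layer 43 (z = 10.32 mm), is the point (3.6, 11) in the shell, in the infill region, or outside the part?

At z = 10.32 mm: the cube is not intersected at this z (z outside [0, 9.5]); the r=10 cylinder at (10.5, -1.5) contributes a regular 24-gon of circumradius 10; Merging all regions: only the r=10 cylinder at (10.5, -1.5) is present, so the union is just that shape — 1 connected region; the cone at (14, 10) contributes a regular 24-gon of circumradius 6.252 (interpolated between r1=6.5 and r2=3.5 at t=0.083); Taking the intersection: the cone at (14, 10) partially overlaps the result so far; clipping to the common part keeps 29.48 mm² — 1 connected region; (whole slice rotated 30° about Z — lengths, areas and connectivity unchanged). Overall, the cross-section is a single solid region. Undo the 30° rotation: the query point maps to (8.618, 7.726) in the un-rotated model frame. The nearest boundary edge runs (8.59, 6.87)→(8.05, 8.18); distance from the point to it = 0.36 mm. The point is inside the cross-section, 0.36 mm from the nearest boundary — within the 0.8 mm shell band (2 × 0.4).

shell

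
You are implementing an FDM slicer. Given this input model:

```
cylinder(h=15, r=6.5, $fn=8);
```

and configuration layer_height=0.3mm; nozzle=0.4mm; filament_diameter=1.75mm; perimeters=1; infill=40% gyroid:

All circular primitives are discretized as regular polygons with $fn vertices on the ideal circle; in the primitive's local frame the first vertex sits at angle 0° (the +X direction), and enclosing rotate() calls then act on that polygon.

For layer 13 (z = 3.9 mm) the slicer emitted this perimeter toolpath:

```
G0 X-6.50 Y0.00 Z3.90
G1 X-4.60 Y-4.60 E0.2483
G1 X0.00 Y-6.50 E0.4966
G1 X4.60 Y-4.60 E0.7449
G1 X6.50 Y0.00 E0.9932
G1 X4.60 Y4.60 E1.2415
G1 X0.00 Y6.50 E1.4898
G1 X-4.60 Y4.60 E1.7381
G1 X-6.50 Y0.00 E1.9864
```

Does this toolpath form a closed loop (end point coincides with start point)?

Start point (G0): (-6.50, 0.00). End point (last G1): the path returns to the start — closed.

yes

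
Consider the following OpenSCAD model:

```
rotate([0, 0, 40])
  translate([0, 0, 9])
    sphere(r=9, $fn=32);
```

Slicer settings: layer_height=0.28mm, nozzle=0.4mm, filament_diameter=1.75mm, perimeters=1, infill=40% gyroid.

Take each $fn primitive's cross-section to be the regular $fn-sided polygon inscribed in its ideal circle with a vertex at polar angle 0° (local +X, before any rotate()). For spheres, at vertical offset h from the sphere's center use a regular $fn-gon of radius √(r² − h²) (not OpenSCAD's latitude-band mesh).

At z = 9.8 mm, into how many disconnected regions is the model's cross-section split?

At z = 9.8 mm: the sphere: section is a regular 32-gon, circumradius = √(r²−h²) = √(9²−0.8²) = 8.964; (rotated 40° about Z; rotation is an isometry so areas/perimeters/island counts are preserved). The result has 1 disconnected region.

1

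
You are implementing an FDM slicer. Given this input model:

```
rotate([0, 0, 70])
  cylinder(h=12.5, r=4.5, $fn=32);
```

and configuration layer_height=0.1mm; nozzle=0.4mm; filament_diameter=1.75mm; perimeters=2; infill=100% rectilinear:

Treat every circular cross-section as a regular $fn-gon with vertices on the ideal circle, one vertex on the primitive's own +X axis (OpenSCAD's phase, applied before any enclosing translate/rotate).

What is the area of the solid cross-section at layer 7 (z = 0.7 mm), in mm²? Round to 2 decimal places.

At z = 0.7 mm: the r=4.5 cylinder gives a regular 32-gon of circumradius 4.5 (constant along its height) (area = (32/2)·4.500²·sin(360°/32) = 63.21 mm²); (rotated 70° about Z; rotation is an isometry so areas/perimeters/island counts are preserved). Overall, the cross-section is a single solid region. Net area = 63.21 mm².

63.21 mm²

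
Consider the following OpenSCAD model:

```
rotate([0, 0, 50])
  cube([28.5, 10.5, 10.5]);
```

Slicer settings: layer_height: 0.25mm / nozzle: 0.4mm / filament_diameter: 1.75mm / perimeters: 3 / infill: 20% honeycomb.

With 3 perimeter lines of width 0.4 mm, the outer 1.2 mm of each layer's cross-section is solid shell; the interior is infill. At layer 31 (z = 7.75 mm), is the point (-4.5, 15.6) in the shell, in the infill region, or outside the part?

At z = 7.75 mm: the cube (footprint 28.5×10.5) is included at this height; (rotated 50° about Z; rotation is an isometry so areas/perimeters/island counts are preserved). Overall, the cross-section is a single solid region. Undo the 50° rotation: the query point maps to (9.058, 13.475) in the un-rotated model frame. The nearest boundary edge runs (28.50, 10.50)→(0.00, 10.50); distance from the point to it = 2.97 mm. The point is not inside any of the regions above, so it lies outside the cross-section (2.97 mm from the nearest boundary).

outside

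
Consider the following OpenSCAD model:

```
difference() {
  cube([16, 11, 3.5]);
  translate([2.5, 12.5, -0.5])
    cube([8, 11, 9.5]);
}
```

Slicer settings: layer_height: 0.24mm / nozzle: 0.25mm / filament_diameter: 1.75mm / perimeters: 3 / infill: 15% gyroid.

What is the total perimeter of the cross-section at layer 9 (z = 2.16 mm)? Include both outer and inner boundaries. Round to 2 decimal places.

At z = 2.16 mm: the cube is present — its section is the full 16×11 rectangle (perimeter 54.00 mm); the cube at (2.5, 12.5) (footprint 8×11) is included at this height (perimeter 38.00 mm); Subtracting the remaining from the first: starting from the 16×11 cube, the 8×11 cube at (2.5, 12.5) misses the remaining region (no effect) — boundary = 54.00 mm. Overall, the cross-section is a single solid region. Total boundary length (outer) = 54.00 mm.

54.00 mm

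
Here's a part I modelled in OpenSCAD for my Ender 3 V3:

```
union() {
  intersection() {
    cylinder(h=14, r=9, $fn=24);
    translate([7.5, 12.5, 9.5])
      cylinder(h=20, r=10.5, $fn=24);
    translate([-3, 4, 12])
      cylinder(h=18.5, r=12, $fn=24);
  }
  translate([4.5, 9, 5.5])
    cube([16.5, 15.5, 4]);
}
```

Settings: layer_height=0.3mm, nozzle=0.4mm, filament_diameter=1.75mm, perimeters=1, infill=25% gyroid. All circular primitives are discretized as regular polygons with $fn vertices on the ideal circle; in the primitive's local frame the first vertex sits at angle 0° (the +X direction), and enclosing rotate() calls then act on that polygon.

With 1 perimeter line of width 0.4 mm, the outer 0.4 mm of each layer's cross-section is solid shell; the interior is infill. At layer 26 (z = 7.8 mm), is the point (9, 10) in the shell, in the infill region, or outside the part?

At z = 7.8 mm: the r=9 cylinder gives a regular 24-gon of circumradius 9 (constant along its height); the cylinder at (7.5, 12.5) is absent (z outside [9.5, 29.5]); the cylinder at (-3, 4) does not reach this height (z outside [12, 30.5]); Taking the intersection: at least one operand is absent at this height, so nothing remains; the cube at (4.5, 9) is present — its section is the full 16.5×15.5 rectangle; Merging all regions: only the 16.5×15.5 cube at (4.5, 9) is present, so the union is just that shape — 1 connected region. Overall, the cross-section is a single solid region. The nearest boundary edge runs (4.50, 9.00)→(21.00, 9.00); distance from the point to it = 1.00 mm. The point is inside the cross-section and 1.00 mm from the nearest boundary — more than the 0.4 mm shell width (1 × 0.4), so it's in the infill interior.

infill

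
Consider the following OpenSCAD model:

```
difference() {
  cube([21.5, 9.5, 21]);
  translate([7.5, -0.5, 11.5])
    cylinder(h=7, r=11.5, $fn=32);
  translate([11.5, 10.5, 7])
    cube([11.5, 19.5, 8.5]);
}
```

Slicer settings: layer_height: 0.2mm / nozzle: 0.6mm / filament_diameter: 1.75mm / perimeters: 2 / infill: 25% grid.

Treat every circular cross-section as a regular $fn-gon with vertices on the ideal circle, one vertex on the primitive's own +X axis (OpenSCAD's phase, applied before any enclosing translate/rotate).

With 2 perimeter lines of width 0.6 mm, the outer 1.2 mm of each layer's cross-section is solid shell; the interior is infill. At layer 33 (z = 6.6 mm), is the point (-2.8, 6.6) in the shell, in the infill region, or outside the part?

outside

At z = 6.6 mm: the 21.5×9.5 cube contributes its full rectangle; the cylinder at (7.5, -0.5) does not reach this height (z outside [11.5, 18.5]); the cube at (11.5, 10.5) does not reach this height (z outside [7, 15.5]); Taking the first minus the rest: none of the subtracted shapes is present at this height, so the 21.5×9.5 cube is unchanged — 1 connected region. Overall, the cross-section is a single solid region. The nearest boundary edge runs (0.00, 9.50)→(0.00, 0.00); distance from the point to it = 2.80 mm. The point is not inside any of the regions above, so it lies outside the cross-section (2.80 mm from the nearest boundary).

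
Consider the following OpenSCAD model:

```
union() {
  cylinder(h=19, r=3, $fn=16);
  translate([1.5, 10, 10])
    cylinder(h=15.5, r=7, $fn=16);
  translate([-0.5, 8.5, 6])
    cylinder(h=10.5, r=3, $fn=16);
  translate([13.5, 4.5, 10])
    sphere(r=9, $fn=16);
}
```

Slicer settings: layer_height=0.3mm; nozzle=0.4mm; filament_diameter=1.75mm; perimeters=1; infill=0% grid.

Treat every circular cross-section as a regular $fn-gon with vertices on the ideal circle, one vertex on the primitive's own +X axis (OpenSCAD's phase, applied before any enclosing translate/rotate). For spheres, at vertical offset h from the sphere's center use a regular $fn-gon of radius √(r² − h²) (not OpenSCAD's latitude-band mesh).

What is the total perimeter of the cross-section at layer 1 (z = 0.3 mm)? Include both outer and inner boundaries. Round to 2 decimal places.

18.73 mm

At z = 0.3 mm: the r=3 cylinder contributes a regular 16-gon of circumradius 3 (perimeter = 2·16·3.000·sin(180°/16) = 18.73 mm); the cylinder at (1.5, 10) is not intersected at this z (z outside [10, 25.5]); the cylinder at (-0.5, 8.5) does not reach this height (z outside [6, 16.5]); the sphere at (13.5, 4.5) is absent (|z−center|=9.700 > r=9); Taking the union: only the r=3 cylinder is present, so the union is just that shape — boundary = 18.73 mm. Overall, the cross-section is a single solid region. Total boundary length (outer) = 18.73 mm.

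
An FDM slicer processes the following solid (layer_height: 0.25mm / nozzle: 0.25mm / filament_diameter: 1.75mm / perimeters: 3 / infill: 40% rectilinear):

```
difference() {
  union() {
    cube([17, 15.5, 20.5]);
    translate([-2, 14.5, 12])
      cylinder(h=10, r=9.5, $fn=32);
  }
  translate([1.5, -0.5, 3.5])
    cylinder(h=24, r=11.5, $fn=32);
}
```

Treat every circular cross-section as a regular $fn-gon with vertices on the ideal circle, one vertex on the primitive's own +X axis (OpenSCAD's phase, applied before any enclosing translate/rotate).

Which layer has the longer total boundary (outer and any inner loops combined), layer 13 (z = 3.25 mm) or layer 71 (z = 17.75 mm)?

layer 71 (z = 17.75 mm)

Layer 13 (z = 3.25): the cube (footprint 17×15.5) is included at this height (perimeter 65.00 mm); the cylinder at (-2, 14.5) does not reach this height (z outside [12, 22]); Taking the union: only the 17×15.5 cube is present, so the union is just that shape — boundary = 65.00 mm; the cylinder at (1.5, -0.5) is not intersected at this z (z outside [3.5, 27.5]); Taking the first minus the rest: none of the subtracted shapes is present at this height, so that combined region is unchanged — boundary = 65.00 mm. So its perimeter = 65.00 mm. Layer 71 (z = 17.75): the cube (footprint 17×15.5) is included at this height (perimeter 65.00 mm); the cylinder at (-2, 14.5): section is a regular 32-gon, circumradius r=9.5 (perimeter = 2·32·9.500·sin(180°/32) = 59.59 mm); Merging all regions: the regions partially overlap (shared area 59.08 mm²), so the edge portions inside another operand are dropped and the merged outline is re-measured after clipping — boundary = 93.03 mm; the r=11.5 cylinder at (1.5, -0.5) contributes a regular 32-gon of circumradius 11.5 (perimeter = 2·32·11.500·sin(180°/32) = 72.14 mm); After the difference (first − rest): starting from the result so far, the r=11.5 cylinder at (1.5, -0.5) partially overlaps it — only the 143.28 mm² overlap (of its 412.81 mm²) is removed, clipping the outline — boundary = 94.85 mm. So its perimeter = 94.85 mm. Layer 71 is larger (94.85 vs 65.00 mm).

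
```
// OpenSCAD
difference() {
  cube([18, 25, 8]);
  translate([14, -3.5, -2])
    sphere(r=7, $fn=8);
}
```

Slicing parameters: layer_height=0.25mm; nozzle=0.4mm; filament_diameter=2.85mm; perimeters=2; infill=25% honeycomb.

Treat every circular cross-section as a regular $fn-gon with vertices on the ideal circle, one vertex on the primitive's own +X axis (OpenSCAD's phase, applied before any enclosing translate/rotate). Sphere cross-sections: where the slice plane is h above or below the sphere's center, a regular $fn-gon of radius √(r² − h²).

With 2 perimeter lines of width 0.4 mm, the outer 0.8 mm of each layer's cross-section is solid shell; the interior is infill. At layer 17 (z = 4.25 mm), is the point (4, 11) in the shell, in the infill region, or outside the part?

At z = 4.25 mm: the 18×25 cube contributes its full rectangle; the r=7 sphere at (14, -3.5) slices to a regular 8-gon of circumradius 3.152 (√(r²−h²) with h=6.25 from center); Taking the first minus the rest: starting from the 18×25 cube, the r=7 sphere at (14, -3.5) misses the remaining region (no effect) — 1 connected region. Overall, the cross-section is a single solid region. The nearest boundary edge runs (0.00, 0.00)→(0.00, 25.00); distance from the point to it = 4.00 mm. The point is inside the cross-section and 4.00 mm from the nearest boundary — more than the 0.8 mm shell width (2 × 0.4), so it's in the infill interior.

infill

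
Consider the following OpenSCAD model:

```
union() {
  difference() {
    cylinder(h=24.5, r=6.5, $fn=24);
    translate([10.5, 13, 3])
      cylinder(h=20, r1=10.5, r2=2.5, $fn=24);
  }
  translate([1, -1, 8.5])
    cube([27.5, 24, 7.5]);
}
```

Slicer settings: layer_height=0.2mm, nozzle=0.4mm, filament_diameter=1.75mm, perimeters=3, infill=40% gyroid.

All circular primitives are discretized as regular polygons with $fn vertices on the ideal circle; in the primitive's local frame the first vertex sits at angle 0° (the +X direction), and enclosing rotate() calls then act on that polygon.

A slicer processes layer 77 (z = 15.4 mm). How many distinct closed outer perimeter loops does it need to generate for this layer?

1

At z = 15.4 mm: the cylinder: section is a regular 24-gon, circumradius r=6.5; the cone at (10.5, 13): at t=0.620 of its height the radius interpolates to r₁+(r₂−r₁)t = 5.540, giving a regular 24-gon of that circumradius; Subtracting the remaining from the first: starting from the r=6.5 cylinder, the cone at (10.5, 13) misses the remaining region (no effect) — 1 connected region; the cube at (1, -1) (footprint 27.5×24) is included at this height; Merging all regions: the regions partially overlap (shared area 31.81 mm²), so overlapping operands fuse into one piece — 1 connected region. The result has 1 disconnected region.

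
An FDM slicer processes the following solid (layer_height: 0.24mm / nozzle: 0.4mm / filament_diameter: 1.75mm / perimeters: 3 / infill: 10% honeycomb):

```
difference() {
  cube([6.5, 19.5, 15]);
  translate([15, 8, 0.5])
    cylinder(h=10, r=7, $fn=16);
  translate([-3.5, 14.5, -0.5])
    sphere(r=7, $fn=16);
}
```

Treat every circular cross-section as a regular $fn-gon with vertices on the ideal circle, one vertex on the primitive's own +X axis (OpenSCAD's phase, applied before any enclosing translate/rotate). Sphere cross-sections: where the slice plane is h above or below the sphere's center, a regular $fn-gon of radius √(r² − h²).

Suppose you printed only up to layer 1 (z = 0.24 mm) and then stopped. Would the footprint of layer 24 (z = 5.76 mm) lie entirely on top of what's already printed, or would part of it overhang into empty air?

part overhangs

Compare the two slices. At z = 0.24: the cube (footprint 6.5×19.5) is included at this height (area 126.75 mm²); the cylinder at (15, 8) does not reach this height (z outside [0.5, 10.5]); the r=7 sphere at (-3.5, 14.5) slices to a regular 16-gon of circumradius 6.961 (√(r²−h²) with h=0.74 from center) (area = (16/2)·6.961²·sin(360°/16) = 148.34 mm²); After the difference (first − rest): starting from the 6.5×19.5 cube (126.75 mm²), the r=7 sphere at (-3.5, 14.5) partially overlaps it — only the 27.64 mm² overlap (of its 148.34 mm²) is removed, clipping the outline — area = 99.11 mm². At z = 5.76: the 6.5×19.5 cube contributes its full rectangle (area 126.75 mm²); the r=7 cylinder at (15, 8) contributes a regular 16-gon of circumradius 7 (area = (16/2)·7.000²·sin(360°/16) = 150.01 mm²); the r=7 sphere at (-3.5, 14.5) slices to a regular 16-gon of circumradius 3.132 (√(r²−h²) with h=6.26 from center) (area = (16/2)·3.132²·sin(360°/16) = 30.04 mm²); After the difference (first − rest): starting from the 6.5×19.5 cube (126.75 mm²), the r=7 cylinder at (15, 8) misses the remaining region (no effect); the r=7 sphere at (-3.5, 14.5) misses the remaining region (no effect) — area = 126.75 mm². Checking containment: at z = 5.76 the cross-section extends beyond the z = 0.24 cross-section by about 27.64 mm².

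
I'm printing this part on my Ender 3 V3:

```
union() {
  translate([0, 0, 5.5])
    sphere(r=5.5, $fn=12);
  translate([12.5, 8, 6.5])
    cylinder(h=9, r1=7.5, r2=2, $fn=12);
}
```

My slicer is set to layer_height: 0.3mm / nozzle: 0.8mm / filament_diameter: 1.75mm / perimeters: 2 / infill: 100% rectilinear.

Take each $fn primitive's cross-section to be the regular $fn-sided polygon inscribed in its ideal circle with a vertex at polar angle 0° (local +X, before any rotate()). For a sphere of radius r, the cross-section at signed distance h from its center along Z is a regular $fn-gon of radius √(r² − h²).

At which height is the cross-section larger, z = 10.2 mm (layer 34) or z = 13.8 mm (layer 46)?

layer 34 (z = 10.2 mm)

Layer 34 (z = 10.2): the r=5.5 sphere contributes a regular 12-gon of circumradius √(5.5²−4.7²) = 2.857 (area = (12/2)·2.857²·sin(360°/12) = 24.48 mm²); the cone at (12.5, 8) contributes a regular 12-gon of circumradius 5.239 (interpolated between r1=7.5 and r2=2 at t=0.411) (area = (12/2)·5.239²·sin(360°/12) = 82.34 mm²); Taking the union: the 2 present regions are separate (no shared area or edge), so areas and boundary lengths simply add and each stays a separate island — area = 106.82 mm². So its area = 106.82 mm². Layer 46 (z = 13.8): the sphere is not intersected at this z (|z−center|=8.300 > r=5.5); the cone at (12.5, 8): at t=0.811 of its height the radius interpolates to r₁+(r₂−r₁)t = 3.039, giving a regular 12-gon of that circumradius (area = (12/2)·3.039²·sin(360°/12) = 27.70 mm²); Taking the union: only the cone at (12.5, 8) is present, so the union is just that shape — area = 27.70 mm². So its area = 27.70 mm². Layer 34 is larger (106.82 vs 27.70 mm²).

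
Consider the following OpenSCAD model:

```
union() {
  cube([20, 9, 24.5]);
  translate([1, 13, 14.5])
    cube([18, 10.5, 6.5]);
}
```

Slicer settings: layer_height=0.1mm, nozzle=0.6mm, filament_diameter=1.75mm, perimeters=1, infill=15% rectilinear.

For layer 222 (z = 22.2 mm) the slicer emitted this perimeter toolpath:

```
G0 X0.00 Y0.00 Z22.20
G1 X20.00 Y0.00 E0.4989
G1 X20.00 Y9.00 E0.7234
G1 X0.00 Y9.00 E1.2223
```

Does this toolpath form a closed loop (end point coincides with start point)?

no

Start point (G0): (0.00, 0.00). End point (last G1): the path does not return to the start — open.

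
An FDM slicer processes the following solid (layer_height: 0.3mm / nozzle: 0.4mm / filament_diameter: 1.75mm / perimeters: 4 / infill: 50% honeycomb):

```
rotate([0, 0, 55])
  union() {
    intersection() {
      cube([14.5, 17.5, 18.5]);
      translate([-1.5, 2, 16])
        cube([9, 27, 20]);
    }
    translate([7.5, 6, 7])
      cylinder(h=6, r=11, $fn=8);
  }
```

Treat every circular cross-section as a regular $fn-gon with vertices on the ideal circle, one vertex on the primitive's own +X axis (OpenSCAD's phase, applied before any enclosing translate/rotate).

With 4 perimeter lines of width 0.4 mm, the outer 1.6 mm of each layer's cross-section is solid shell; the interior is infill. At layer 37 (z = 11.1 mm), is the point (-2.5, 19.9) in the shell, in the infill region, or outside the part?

shell

At z = 11.1 mm: the cube (footprint 14.5×17.5) is included at this height; the cube at (-1.5, 2) is not intersected at this z (z outside [16, 36]); Keeping only the common overlap: at least one operand is absent at this height, so nothing remains; the cylinder at (7.5, 6): section is a regular 8-gon, circumradius r=11; Merging all regions: only the r=11 cylinder at (7.5, 6) is present, so the union is just that shape — 1 connected region; (whole slice rotated 55° about Z — lengths, areas and connectivity unchanged). Overall, the cross-section is a single solid region. Undo the 55° rotation: the query point maps to (14.867, 13.462) in the un-rotated model frame. The nearest boundary edge runs (15.28, 13.78)→(7.50, 17.00); distance from the point to it = 0.45 mm. The point is inside the cross-section, 0.45 mm from the nearest boundary — within the 1.6 mm shell band (4 × 0.4).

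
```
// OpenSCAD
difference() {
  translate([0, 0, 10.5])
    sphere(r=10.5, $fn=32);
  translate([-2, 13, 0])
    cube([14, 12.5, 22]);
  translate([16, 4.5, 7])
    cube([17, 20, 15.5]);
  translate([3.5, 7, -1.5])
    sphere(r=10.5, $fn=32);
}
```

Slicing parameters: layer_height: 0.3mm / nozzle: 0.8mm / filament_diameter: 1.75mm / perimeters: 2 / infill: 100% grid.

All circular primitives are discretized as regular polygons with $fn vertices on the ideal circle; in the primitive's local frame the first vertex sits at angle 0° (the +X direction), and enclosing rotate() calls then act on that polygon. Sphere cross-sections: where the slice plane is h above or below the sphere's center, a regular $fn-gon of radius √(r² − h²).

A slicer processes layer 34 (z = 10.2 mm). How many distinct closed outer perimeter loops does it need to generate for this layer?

At z = 10.2 mm: the r=10.5 sphere slices to a regular 32-gon of circumradius 10.496 (√(r²−h²) with h=0.3 from center); the cube at (-2, 13) (footprint 14×12.5) is included at this height; the cube at (16, 4.5) (footprint 17×20) is included at this height; the sphere at (3.5, 7) is not intersected at this z (|z−center|=11.700 > r=10.5); Subtracting the remaining from the first: starting from the r=10.5 sphere, the 14×12.5 cube at (-2, 13) misses the remaining region (no effect); the 17×20 cube at (16, 4.5) misses the remaining region (no effect) — 1 connected region. The result has 1 disconnected region.

1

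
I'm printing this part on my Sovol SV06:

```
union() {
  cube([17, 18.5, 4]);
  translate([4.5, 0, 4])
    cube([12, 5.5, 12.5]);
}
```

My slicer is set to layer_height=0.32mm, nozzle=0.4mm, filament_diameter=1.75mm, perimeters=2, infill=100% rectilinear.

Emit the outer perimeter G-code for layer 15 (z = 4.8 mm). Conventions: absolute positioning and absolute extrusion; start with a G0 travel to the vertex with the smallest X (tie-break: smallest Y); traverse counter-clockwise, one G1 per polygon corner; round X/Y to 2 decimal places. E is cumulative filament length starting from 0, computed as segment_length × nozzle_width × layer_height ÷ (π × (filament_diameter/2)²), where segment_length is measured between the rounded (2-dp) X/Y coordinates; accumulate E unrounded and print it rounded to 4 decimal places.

At z = 4.8 mm: the cube is absent (z outside [0, 4]); the cube at (4.5, 0) (footprint 12×5.5) is included at this height; Taking the union: only the 12×5.5 cube at (4.5, 0) is present, so the union is just that shape — 1 connected region. The outline is a single polygon with 4 vertices. Extrusion per mm of travel: 0.4 × 0.32 / (π × 0.875²) = 0.053216. Accumulating E over each segment gives final E = 1.8626.

G0 X4.50 Y0.00 Z4.80
G1 X16.50 Y0.00 E0.6386
G1 X16.50 Y5.50 E0.9313
G1 X4.50 Y5.50 E1.5699
G1 X4.50 Y0.00 E1.8626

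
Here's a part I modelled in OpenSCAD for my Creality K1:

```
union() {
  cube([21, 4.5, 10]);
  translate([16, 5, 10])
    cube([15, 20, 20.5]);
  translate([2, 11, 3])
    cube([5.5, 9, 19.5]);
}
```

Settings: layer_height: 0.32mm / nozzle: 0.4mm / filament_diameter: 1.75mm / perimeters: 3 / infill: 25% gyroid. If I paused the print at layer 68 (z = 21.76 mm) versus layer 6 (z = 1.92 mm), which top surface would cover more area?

layer 68 (z = 21.76 mm)

Layer 68 (z = 21.76): the cube is not intersected at this z (z outside [0, 10]); the cube at (16, 5) is present — its section is the full 15×20 rectangle (area 300.00 mm²); the 5.5×9 cube at (2, 11) contributes its full rectangle (area 49.50 mm²); Taking the union: the 2 present regions are separate (no shared area or edge), so areas and boundary lengths simply add and each stays a separate island — area = 349.50 mm². So its area = 349.50 mm². Layer 6 (z = 1.92): the cube (footprint 21×4.5) is included at this height (area 94.50 mm²); the cube at (16, 5) does not reach this height (z outside [10, 30.5]); the cube at (2, 11) does not reach this height (z outside [3, 22.5]); Merging all regions: only the 21×4.5 cube is present, so the union is just that shape — area = 94.50 mm². So its area = 94.50 mm². Layer 68 is larger (349.50 vs 94.50 mm²).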